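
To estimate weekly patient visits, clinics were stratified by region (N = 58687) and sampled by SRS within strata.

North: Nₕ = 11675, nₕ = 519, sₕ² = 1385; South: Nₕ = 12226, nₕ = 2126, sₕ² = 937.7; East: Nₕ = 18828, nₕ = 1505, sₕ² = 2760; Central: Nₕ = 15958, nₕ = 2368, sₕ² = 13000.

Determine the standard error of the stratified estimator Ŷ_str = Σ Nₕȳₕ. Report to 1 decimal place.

Var(Ŷ_str) = Σₕ Nₕ²(1 − fₕ)sₕ²/nₕ.
North: 11675²·(1 − 519/11675)·1385/519 = 3.4757442 × 10^8.
South: 12226²·(1 − 2126/12226)·937.7/2126 = 5.446361 × 10^7.
East: 18828²·(1 − 1505/18828)·2760/1505 = 5.9813591 × 10^8.
Central: 15958²·(1 − 2368/15958)·13000/2368 = 1.1905827 × 10^9.
Sum = 2.1907566 × 10^9.
SE = √(2.1907566 × 10^9) = 46805.5.

46805.5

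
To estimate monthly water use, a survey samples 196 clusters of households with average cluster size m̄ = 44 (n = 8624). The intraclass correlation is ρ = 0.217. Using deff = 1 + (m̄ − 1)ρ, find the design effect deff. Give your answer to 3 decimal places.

10.331

deff = 1 + (44 − 1)·0.217 = 1 + 9.331 = 10.331.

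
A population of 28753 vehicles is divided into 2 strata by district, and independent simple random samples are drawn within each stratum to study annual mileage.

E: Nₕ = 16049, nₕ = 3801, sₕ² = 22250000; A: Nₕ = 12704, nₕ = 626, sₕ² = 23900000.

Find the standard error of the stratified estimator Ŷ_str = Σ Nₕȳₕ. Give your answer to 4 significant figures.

Var(Ŷ_str) = Σₕ Nₕ²(1 − fₕ)sₕ²/nₕ.
E: 16049²·(1 − 3801/16049)·22250000/3801 = 1.1506555 × 10^12.
A: 12704²·(1 − 626/12704)·23900000/626 = 5.858131 × 10^12.
Sum = 7.0087865 × 10^12.
SE = √(7.0087865 × 10^12) = 2.647 × 10^6.

2.647 × 10^6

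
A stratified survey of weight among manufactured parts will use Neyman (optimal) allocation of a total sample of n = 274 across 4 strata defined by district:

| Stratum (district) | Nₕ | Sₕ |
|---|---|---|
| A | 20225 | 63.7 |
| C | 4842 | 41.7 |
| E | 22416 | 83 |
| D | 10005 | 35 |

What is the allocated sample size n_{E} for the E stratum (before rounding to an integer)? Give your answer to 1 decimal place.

137.7

Neyman allocation: nₕ = n·NₕSₕ / Σⱼ NⱼSⱼ.
Σ NⱼSⱼ = 20225·63.7 + 4842·41.7 + 22416·83 + 10005·35 = 3.7009469 × 10^6.
n_{E} = 274·22416·83 / (3.7009469 × 10^6) = 137.7.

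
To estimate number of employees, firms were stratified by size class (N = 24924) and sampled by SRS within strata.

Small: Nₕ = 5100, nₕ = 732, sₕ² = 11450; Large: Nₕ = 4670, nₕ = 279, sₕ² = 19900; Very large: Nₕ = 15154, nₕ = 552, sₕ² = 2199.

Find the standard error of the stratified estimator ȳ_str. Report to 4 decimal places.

2.0819

Var(ȳ_str) = Σₕ Wₕ²(1 − fₕ)sₕ²/nₕ with Wₕ = Nₕ/N, N = 24924.
Small: Wₕ = 0.20462205; term = 0.20462205²·(1 − 0.14352941)·11450/732 = 0.56093395.
Large: Wₕ = 0.18736960; term = 0.18736960²·(1 − 0.05974304)·19900/279 = 2.354473.
Very large: Wₕ = 0.60800835; term = 0.60800835²·(1 − 0.03642603)·2199/552 = 1.4190258.
Sum = 4.3344328.
SE = √(4.3344328) = 2.0819.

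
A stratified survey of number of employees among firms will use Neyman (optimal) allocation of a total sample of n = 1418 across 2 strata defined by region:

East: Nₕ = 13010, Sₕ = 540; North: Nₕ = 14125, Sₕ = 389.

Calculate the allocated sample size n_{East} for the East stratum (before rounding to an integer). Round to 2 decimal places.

Neyman allocation: nₕ = n·NₕSₕ / Σⱼ NⱼSⱼ.
Σ NⱼSⱼ = 13010·540 + 14125·389 = 1.2520025 × 10^7.
n_{East} = 1418·13010·540 / (1.2520025 × 10^7) = 795.69.

795.69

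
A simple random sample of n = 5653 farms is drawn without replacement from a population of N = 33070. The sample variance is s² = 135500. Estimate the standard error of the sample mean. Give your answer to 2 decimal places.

Under SRS without replacement, Var(ȳ) = (1 − f)·s²/n with f = n/N = 5653/33070 = 0.17094043.
Var(ȳ) = (1 − 0.17094043)·135500/5653 = 0.82905957·23.969574 = 19.872204.
SE(ȳ) = √(19.872204) = 4.46.

4.46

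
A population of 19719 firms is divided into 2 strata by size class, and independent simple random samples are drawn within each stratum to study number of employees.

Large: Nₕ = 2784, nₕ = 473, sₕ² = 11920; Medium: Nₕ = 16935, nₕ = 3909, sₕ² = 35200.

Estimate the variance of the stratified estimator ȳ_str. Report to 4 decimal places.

Var(ȳ_str) = Σₕ Wₕ²(1 − fₕ)sₕ²/nₕ with Wₕ = Nₕ/N, N = 19719.
Large: Wₕ = 0.14118363; term = 0.14118363²·(1 − 0.16989943)·11920/473 = 0.41697932.
Medium: Wₕ = 0.85881637; term = 0.85881637²·(1 − 0.23082374)·35200/3909 = 5.1086188.
Sum = 5.5255981.

5.5256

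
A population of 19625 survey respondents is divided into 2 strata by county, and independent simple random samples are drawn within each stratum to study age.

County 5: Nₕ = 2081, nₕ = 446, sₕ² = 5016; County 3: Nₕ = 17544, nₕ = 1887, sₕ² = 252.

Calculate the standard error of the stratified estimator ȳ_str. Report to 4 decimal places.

0.4411

Var(ȳ_str) = Σₕ Wₕ²(1 − fₕ)sₕ²/nₕ with Wₕ = Nₕ/N, N = 19625.
County 5: Wₕ = 0.10603822; term = 0.10603822²·(1 − 0.21432004)·5016/446 = 0.099355789.
County 3: Wₕ = 0.89396178; term = 0.89396178²·(1 − 0.10755814)·252/1887 = 0.095245942.
Sum = 0.19460173.
SE = √(0.19460173) = 0.4411.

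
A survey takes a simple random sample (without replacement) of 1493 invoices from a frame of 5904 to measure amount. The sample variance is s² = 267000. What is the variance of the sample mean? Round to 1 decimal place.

133.6

Under SRS without replacement, Var(ȳ) = (1 − f)·s²/n with f = n/N = 1493/5904 = 0.25287940.
Var(ȳ) = (1 − 0.25287940)·267000/1493 = 0.74712060·178.83456 = 133.61098.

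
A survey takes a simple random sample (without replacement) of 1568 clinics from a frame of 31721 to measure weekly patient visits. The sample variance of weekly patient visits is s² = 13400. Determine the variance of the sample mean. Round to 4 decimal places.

8.1235

Under SRS without replacement, Var(ȳ) = (1 − f)·s²/n with f = n/N = 1568/31721 = 0.04943098.
Var(ȳ) = (1 − 0.04943098)·13400/1568 = 0.95056902·8.5459184 = 8.1234853.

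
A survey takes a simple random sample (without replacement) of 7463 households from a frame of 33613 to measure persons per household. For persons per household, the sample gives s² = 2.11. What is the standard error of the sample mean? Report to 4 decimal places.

Under SRS without replacement, Var(ȳ) = (1 − f)·s²/n with f = n/N = 7463/33613 = 0.22202719.
Var(ȳ) = (1 − 0.22202719)·2.11/7463 = 0.77797281·2.8272813 × 10^-4 = 2.1995479 × 10^-4.
SE(ȳ) = √(2.1995479 × 10^-4) = 0.0148.

0.0148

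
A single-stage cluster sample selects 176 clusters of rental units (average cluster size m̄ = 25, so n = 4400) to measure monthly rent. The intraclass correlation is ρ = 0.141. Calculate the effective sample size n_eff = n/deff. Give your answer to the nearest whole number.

1004

deff = 1 + (25 − 1)·0.141 = 1 + 3.384 = 4.384.
n_eff = 4400 / 4.384 = 1004.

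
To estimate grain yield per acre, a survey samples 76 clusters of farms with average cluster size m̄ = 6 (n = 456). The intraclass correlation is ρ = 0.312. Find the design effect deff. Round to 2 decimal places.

2.56

deff = 1 + (6 − 1)·0.312 = 1 + 1.56 = 2.56.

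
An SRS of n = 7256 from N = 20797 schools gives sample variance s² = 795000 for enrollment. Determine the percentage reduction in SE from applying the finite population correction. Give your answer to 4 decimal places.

f = n/N = 7256/20797 = 0.34889648.
SE_no-fpc = √(s²/n) = 10.467306; SE_fpc = √((1−f)s²/n) = 8.4461726.
Ratio = √(1−f) = 0.80690986. Reduction = 100·(1 − 0.80690986) = 19.3090%.

19.3090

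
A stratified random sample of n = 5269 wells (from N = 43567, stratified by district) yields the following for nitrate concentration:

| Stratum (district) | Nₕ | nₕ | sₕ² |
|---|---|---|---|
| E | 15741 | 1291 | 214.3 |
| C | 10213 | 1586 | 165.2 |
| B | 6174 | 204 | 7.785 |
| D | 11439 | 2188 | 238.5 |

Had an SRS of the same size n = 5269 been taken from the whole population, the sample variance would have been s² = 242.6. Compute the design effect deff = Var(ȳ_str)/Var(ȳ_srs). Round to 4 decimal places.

Var(ȳ_str) = Σ Wₕ²(1−fₕ)sₕ²/nₕ with Wₕ = Nₕ/43567:
  E: (15741/43567)²·(1−1291/15741)·214.3/1291 = 0.019892107
  C: (10213/43567)²·(1−1586/10213)·165.2/1586 = 0.0048350913
  B: (6174/43567)²·(1−204/6174)·7.785/204 = 7.4106123 × 10^-4
  D: (11439/43567)²·(1−2188/11439)·238.5/2188 = 0.0060771855
  → Var(ȳ_str) = 0.031545445.
Var(ȳ_srs) = (1 − 5269/43567)·242.6/5269 = 0.040474458.
deff = 0.031545445 / 0.040474458 = 0.7794.

0.7794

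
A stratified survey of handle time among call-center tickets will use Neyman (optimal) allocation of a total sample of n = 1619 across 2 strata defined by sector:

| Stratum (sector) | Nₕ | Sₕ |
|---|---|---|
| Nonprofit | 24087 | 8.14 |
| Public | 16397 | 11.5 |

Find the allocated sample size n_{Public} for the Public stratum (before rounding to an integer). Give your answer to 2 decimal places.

Neyman allocation: nₕ = n·NₕSₕ / Σⱼ NⱼSⱼ.
Σ NⱼSⱼ = 24087·8.14 + 16397·11.5 = 384633.68.
n_{Public} = 1619·16397·11.5 / 384633.68 = 793.71.

793.71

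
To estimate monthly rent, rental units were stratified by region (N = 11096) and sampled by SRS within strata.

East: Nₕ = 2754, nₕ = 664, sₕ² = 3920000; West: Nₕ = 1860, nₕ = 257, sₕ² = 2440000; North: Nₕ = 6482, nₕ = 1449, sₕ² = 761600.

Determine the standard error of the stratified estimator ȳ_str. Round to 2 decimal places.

25.40

Var(ȳ_str) = Σₕ Wₕ²(1 − fₕ)sₕ²/nₕ with Wₕ = Nₕ/N, N = 11096.
East: Wₕ = 0.24819755; term = 0.24819755²·(1 − 0.24110385)·3920000/664 = 275.99125.
West: Wₕ = 0.16762797; term = 0.16762797²·(1 − 0.13817204)·2440000/257 = 229.91657.
North: Wₕ = 0.58417448; term = 0.58417448²·(1 − 0.22354212)·761600/1449 = 139.27129.
Sum = 645.17911.
SE = √(645.17911) = 25.40.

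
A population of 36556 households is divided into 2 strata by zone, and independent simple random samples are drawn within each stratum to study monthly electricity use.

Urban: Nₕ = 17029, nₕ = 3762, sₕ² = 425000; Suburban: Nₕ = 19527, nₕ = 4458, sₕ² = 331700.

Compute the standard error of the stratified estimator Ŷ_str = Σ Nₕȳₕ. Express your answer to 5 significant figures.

Var(Ŷ_str) = Σₕ Nₕ²(1 − fₕ)sₕ²/nₕ.
Urban: 17029²·(1 − 3762/17029)·425000/3762 = 2.5523017 × 10^10.
Suburban: 19527²·(1 − 4458/19527)·331700/4458 = 2.1894013 × 10^10.
Sum = 4.741703 × 10^10.
SE = √(4.741703 × 10^10) = 217750.

217750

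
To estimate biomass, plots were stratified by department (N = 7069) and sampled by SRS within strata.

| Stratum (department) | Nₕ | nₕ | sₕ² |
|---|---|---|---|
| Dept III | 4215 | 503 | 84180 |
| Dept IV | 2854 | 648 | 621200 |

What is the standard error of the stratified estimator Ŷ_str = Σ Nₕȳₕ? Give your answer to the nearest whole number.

Var(Ŷ_str) = Σₕ Nₕ²(1 − fₕ)sₕ²/nₕ.
Dept III: 4215²·(1 − 503/4215)·84180/503 = 2.6184632 × 10^9.
Dept IV: 2854²·(1 − 648/2854)·621200/648 = 6.035537 × 10^9.
Sum = 8.6540002 × 10^9.
SE = √(8.6540002 × 10^9) = 93027.

93027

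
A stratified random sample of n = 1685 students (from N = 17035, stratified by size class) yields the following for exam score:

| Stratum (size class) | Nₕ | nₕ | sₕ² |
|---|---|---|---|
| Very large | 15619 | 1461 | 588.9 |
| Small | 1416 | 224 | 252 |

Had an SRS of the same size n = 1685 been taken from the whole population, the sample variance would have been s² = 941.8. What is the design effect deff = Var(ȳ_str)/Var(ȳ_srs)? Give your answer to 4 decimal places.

0.6229

Var(ȳ_str) = Σ Wₕ²(1−fₕ)sₕ²/nₕ with Wₕ = Nₕ/17035:
  Very large: (15619/17035)²·(1−1461/15619)·588.9/1461 = 0.30715826
  Small: (1416/17035)²·(1−224/1416)·252/224 = 0.0065434646
  → Var(ȳ_str) = 0.31370172.
Var(ȳ_srs) = (1 − 1685/17035)·941.8/1685 = 0.50364558.
deff = 0.31370172 / 0.50364558 = 0.6229.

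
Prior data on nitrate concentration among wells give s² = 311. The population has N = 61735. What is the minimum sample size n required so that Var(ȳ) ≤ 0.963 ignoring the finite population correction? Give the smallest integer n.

323

Without fpc, n₀ = s²/D = 311/0.963 = 322.9491.
Rounding up, n = 323.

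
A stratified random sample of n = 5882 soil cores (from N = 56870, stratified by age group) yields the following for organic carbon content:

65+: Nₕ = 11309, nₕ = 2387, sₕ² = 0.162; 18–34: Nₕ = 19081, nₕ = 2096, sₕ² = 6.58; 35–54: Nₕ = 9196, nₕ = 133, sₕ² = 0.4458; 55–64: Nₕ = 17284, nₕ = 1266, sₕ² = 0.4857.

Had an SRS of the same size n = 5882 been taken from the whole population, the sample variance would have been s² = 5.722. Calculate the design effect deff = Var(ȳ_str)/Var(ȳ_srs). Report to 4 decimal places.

0.4998

Var(ȳ_str) = Σ Wₕ²(1−fₕ)sₕ²/nₕ with Wₕ = Nₕ/56870:
  65+: (11309/56870)²·(1−2387/11309)·0.162/2387 = 2.1173008 × 10^-6
  18–34: (19081/56870)²·(1−2096/19081)·6.58/2096 = 3.145827 × 10^-4
  35–54: (9196/56870)²·(1−133/9196)·0.4458/133 = 8.6375964 × 10^-5
  55–64: (17284/56870)²·(1−1266/17284)·0.4857/1266 = 3.2841311 × 10^-5
  → Var(ȳ_str) = 4.3591728 × 10^-4.
Var(ȳ_srs) = (1 − 5882/56870)·5.722/5882 = 8.7218293 × 10^-4.
deff = (4.3591728 × 10^-4) / (8.7218293 × 10^-4) = 0.4998.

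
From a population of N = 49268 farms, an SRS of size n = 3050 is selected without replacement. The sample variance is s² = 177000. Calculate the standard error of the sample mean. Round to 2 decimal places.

7.38

Under SRS without replacement, Var(ȳ) = (1 − f)·s²/n with f = n/N = 3050/49268 = 0.06190631.
Var(ȳ) = (1 − 0.06190631)·177000/3050 = 0.93809369·58.032787 = 54.440191.
SE(ȳ) = √(54.440191) = 7.38.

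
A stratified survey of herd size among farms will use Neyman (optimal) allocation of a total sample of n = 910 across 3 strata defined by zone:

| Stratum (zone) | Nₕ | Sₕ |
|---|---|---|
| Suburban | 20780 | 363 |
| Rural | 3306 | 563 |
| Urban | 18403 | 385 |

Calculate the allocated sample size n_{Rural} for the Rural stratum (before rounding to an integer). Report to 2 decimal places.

102.72

Neyman allocation: nₕ = n·NₕSₕ / Σⱼ NⱼSⱼ.
Σ NⱼSⱼ = 20780·363 + 3306·563 + 18403·385 = 1.6489573 × 10^7.
n_{Rural} = 910·3306·563 / (1.6489573 × 10^7) = 102.72.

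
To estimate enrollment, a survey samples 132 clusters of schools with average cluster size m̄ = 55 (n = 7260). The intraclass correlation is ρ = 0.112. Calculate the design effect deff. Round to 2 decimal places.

deff = 1 + (55 − 1)·0.112 = 1 + 6.048 = 7.048.

7.05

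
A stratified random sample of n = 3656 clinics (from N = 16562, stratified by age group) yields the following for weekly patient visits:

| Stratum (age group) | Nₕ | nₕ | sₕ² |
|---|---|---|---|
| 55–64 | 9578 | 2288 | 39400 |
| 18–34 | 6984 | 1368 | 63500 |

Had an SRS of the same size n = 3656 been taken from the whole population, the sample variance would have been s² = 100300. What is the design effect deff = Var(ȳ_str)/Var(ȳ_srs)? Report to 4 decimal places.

0.5155

Var(ȳ_str) = Σ Wₕ²(1−fₕ)sₕ²/nₕ with Wₕ = Nₕ/16562:
  55–64: (9578/16562)²·(1−2288/9578)·39400/2288 = 4.3834595
  18–34: (6984/16562)²·(1−1368/6984)·63500/1368 = 6.6373298
  → Var(ȳ_str) = 11.020789.
Var(ȳ_srs) = (1 − 3656/16562)·100300/3656 = 21.378323.
deff = 11.020789 / 21.378323 = 0.5155.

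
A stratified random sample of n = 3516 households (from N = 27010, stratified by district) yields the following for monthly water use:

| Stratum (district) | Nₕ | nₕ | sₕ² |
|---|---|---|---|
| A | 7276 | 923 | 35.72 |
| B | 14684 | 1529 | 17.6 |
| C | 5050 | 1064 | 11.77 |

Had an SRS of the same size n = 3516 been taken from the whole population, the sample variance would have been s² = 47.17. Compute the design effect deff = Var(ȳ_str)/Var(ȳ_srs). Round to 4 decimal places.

0.4975

Var(ȳ_str) = Σ Wₕ²(1−fₕ)sₕ²/nₕ with Wₕ = Nₕ/27010:
  A: (7276/27010)²·(1−923/7276)·35.72/923 = 0.0024520658
  B: (14684/27010)²·(1−1529/14684)·17.6/1529 = 0.0030478335
  C: (5050/27010)²·(1−1064/5050)·11.77/1064 = 3.0522095 × 10^-4
  → Var(ȳ_str) = 0.0058051203.
Var(ȳ_srs) = (1 − 3516/27010)·47.17/3516 = 0.011669423.
deff = 0.0058051203 / 0.011669423 = 0.4975.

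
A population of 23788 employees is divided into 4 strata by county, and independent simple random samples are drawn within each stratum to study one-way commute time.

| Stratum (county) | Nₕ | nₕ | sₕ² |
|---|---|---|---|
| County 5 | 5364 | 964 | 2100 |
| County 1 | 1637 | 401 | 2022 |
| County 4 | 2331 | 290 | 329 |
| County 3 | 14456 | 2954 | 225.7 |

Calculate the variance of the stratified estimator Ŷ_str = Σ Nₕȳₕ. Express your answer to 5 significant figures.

7.9718 × 10^7

Var(Ŷ_str) = Σₕ Nₕ²(1 − fₕ)sₕ²/nₕ.
County 5: 5364²·(1 − 964/5364)·2100/964 = 5.1414274 × 10^7.
County 1: 1637²·(1 − 401/1637)·2022/401 = 1.0202437 × 10^7.
County 4: 2331²·(1 − 290/2331)·329/290 = 5.3973823 × 10^6.
County 3: 14456²·(1 − 2954/14456)·225.7/2954 = 1.2704061 × 10^7.
Sum = 7.9718154 × 10^7.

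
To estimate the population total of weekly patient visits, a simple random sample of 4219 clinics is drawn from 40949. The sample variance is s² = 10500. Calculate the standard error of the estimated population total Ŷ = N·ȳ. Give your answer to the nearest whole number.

Var(Ŷ) = N²·Var(ȳ) = N²·(1 − n/N)·s²/n.
f = 4219/40949 = 0.10303060; Var(ȳ) = 0.89696940·10500/4219 = 2.2323249.
Var(Ŷ) = 40949² · 2.2323249 = 3.7432084 × 10^9.
SE(Ŷ) = √(3.7432084 × 10^9) = 61182.

61182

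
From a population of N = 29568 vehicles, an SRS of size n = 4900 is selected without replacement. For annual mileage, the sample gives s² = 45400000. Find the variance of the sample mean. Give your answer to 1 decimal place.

Under SRS without replacement, Var(ȳ) = (1 − f)·s²/n with f = n/N = 4900/29568 = 0.16571970.
Var(ȳ) = (1 − 0.16571970)·45400000/4900 = 0.83428030·9265.3061 = 7729.8624.

7729.9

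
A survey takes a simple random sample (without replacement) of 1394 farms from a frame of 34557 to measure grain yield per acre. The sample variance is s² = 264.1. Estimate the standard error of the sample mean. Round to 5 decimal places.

0.42639

Under SRS without replacement, Var(ȳ) = (1 − f)·s²/n with f = n/N = 1394/34557 = 0.04033915.
Var(ȳ) = (1 − 0.04033915)·264.1/1394 = 0.95966085·0.18945481 = 0.18181236.
SE(ȳ) = √(0.18181236) = 0.42639.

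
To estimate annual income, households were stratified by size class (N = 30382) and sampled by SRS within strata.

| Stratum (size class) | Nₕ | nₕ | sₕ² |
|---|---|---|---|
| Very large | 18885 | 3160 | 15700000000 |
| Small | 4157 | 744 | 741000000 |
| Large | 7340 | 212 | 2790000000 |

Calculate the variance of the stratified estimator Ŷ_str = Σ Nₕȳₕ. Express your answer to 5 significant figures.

Var(Ŷ_str) = Σₕ Nₕ²(1 − fₕ)sₕ²/nₕ.
Very large: 18885²·(1 − 3160/18885)·15700000000/3160 = 1.4754354 × 10^15.
Small: 4157²·(1 − 744/4157)·741000000/744 = 1.4130632 × 10^13.
Large: 7340²·(1 − 212/7340)·2790000000/212 = 6.8854463 × 10^14.
Sum = 2.1781107 × 10^15.

2.1781 × 10^15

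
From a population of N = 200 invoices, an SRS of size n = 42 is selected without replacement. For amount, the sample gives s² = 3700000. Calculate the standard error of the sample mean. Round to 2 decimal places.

Under SRS without replacement, Var(ȳ) = (1 − f)·s²/n with f = n/N = 42/200 = 0.21000000.
Var(ȳ) = (1 − 0.21000000)·3700000/42 = 0.79000000·88095.238 = 69595.238.
SE(ȳ) = √(69595.238) = 263.81.

263.81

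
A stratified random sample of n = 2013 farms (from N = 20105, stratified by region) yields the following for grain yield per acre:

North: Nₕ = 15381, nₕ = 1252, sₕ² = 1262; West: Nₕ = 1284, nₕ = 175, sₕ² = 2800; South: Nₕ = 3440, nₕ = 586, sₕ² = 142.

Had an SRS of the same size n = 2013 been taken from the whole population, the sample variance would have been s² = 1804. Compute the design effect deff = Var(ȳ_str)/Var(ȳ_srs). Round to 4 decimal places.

Var(ȳ_str) = Σ Wₕ²(1−fₕ)sₕ²/nₕ with Wₕ = Nₕ/20105:
  North: (15381/20105)²·(1−1252/15381)·1262/1252 = 0.54192959
  West: (1284/20105)²·(1−175/1284)·2800/175 = 0.056364855
  South: (3440/20105)²·(1−586/3440)·142/586 = 0.0058856575
  → Var(ȳ_str) = 0.6041801.
Var(ȳ_srs) = (1 − 2013/20105)·1804/2013 = 0.80644594.
deff = 0.6041801 / 0.80644594 = 0.7492.

0.7492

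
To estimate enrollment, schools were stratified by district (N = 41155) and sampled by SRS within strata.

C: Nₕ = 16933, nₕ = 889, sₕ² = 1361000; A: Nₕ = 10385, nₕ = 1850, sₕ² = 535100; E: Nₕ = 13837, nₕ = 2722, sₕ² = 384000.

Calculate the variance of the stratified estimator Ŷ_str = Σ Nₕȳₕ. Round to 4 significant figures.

Var(Ŷ_str) = Σₕ Nₕ²(1 − fₕ)sₕ²/nₕ.
C: 16933²·(1 − 889/16933)·1361000/889 = 4.1591341 × 10^11.
A: 10385²·(1 − 1850/10385)·535100/1850 = 2.5637357 × 10^10.
E: 13837²·(1 − 2722/13837)·384000/2722 = 2.1696741 × 10^10.
Sum = 4.6324751 × 10^11.

4.632 × 10^11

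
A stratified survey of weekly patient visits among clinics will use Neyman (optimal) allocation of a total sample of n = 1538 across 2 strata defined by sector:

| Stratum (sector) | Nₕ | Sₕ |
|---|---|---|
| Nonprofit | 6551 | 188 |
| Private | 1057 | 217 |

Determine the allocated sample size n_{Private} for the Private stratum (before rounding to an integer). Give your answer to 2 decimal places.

241.46

Neyman allocation: nₕ = n·NₕSₕ / Σⱼ NⱼSⱼ.
Σ NⱼSⱼ = 6551·188 + 1057·217 = 1.460957 × 10^6.
n_{Private} = 1538·1057·217 / (1.460957 × 10^6) = 241.46.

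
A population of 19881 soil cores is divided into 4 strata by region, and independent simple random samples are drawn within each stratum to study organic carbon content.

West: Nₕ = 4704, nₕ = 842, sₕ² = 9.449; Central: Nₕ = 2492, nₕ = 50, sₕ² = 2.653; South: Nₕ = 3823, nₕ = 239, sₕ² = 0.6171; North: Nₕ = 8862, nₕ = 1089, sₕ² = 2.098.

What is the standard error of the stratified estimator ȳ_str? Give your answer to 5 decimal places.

Var(ȳ_str) = Σₕ Wₕ²(1 − fₕ)sₕ²/nₕ with Wₕ = Nₕ/N, N = 19881.
West: Wₕ = 0.23660782; term = 0.23660782²·(1 − 0.17899660)·9.449/842 = 5.1579472 × 10^-4.
Central: Wₕ = 0.12534581; term = 0.12534581²·(1 − 0.02006421)·2.653/50 = 8.1692934 × 10^-4.
South: Wₕ = 0.19229415; term = 0.19229415²·(1 − 0.06251635)·0.6171/239 = 8.9506277 × 10^-5.
North: Wₕ = 0.44575223; term = 0.44575223²·(1 − 0.12288422)·2.098/1089 = 3.3575429 × 10^-4.
Sum = 0.0017579846.
SE = √(0.0017579846) = 0.04193.

0.04193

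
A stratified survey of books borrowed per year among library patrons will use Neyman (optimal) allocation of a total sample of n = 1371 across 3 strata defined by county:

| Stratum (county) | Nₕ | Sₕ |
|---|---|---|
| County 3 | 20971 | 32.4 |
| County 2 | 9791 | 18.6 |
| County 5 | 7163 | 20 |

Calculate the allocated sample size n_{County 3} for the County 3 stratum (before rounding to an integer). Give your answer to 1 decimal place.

Neyman allocation: nₕ = n·NₕSₕ / Σⱼ NⱼSⱼ.
Σ NⱼSⱼ = 20971·32.4 + 9791·18.6 + 7163·20 = 1.004833 × 10^6.
n_{County 3} = 1371·20971·32.4 / (1.004833 × 10^6) = 927.1.

927.1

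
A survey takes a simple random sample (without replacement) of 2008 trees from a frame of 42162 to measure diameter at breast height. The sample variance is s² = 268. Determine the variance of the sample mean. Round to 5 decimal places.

0.12711

Under SRS without replacement, Var(ȳ) = (1 − f)·s²/n with f = n/N = 2008/42162 = 0.04762582.
Var(ȳ) = (1 − 0.04762582)·268/2008 = 0.95237418·0.13346614 = 0.1271097.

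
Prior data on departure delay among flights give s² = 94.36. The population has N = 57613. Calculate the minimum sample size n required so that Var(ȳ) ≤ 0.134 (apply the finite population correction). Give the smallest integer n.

696

Without fpc, n₀ = s²/D = 94.36/0.134 = 704.1791.
With fpc, (1 − n/N)·s²/n ≤ D requires n ≥ n₀/(1 + n₀/N) = 704.1791/(1 + 704.1791/57613) = 695.6761.
Rounding up, n = 696.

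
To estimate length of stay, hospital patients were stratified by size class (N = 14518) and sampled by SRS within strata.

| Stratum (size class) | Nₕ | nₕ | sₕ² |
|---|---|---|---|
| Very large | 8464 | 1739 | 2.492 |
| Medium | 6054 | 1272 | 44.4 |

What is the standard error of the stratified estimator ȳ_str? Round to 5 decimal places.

Var(ȳ_str) = Σₕ Wₕ²(1 − fₕ)sₕ²/nₕ with Wₕ = Nₕ/N, N = 14518.
Very large: Wₕ = 0.58300041; term = 0.58300041²·(1 − 0.20545841)·2.492/1739 = 3.8699274 × 10^-4.
Medium: Wₕ = 0.41699959; term = 0.41699959²·(1 − 0.21010902)·44.4/1272 = 0.0047944.
Sum = 0.0051813927.
SE = √(0.0051813927) = 0.07198.

0.07198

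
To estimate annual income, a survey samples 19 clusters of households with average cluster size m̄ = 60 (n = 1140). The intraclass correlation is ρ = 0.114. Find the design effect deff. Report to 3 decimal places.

7.726

deff = 1 + (60 − 1)·0.114 = 1 + 6.726 = 7.726.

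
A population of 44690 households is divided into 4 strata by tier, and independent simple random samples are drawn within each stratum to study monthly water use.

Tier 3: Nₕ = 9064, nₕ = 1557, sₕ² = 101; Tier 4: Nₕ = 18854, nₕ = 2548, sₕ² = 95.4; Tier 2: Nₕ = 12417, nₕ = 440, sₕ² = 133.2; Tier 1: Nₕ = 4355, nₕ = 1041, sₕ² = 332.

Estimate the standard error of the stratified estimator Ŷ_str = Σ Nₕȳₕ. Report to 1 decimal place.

8096.2

Var(Ŷ_str) = Σₕ Nₕ²(1 − fₕ)sₕ²/nₕ.
Tier 3: 9064²·(1 − 1557/9064)·101/1557 = 4.4138653 × 10^6.
Tier 4: 18854²·(1 − 2548/18854)·95.4/2548 = 1.1510651 × 10^7.
Tier 2: 12417²·(1 − 440/12417)·133.2/440 = 4.5021118 × 10^7.
Tier 1: 4355²·(1 − 1041/4355)·332/1041 = 4.6028627 × 10^6.
Sum = 6.5548497 × 10^7.
SE = √(6.5548497 × 10^7) = 8096.2.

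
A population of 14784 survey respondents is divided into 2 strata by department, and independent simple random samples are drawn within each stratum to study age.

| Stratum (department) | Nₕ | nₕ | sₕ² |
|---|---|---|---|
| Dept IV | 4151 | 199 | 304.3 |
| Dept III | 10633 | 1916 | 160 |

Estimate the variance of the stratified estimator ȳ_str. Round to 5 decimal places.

0.15018

Var(ȳ_str) = Σₕ Wₕ²(1 − fₕ)sₕ²/nₕ with Wₕ = Nₕ/N, N = 14784.
Dept IV: Wₕ = 0.28077652; term = 0.28077652²·(1 − 0.04794026)·304.3/199 = 0.11477165.
Dept III: Wₕ = 0.71922348; term = 0.71922348²·(1 − 0.18019374)·160/1916 = 0.035413058.
Sum = 0.15018471.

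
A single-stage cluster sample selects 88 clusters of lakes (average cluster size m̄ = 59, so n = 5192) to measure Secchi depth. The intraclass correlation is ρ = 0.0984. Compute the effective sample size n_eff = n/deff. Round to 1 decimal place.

774.1

deff = 1 + (59 − 1)·0.0984 = 1 + 5.7072 = 6.7072.
n_eff = 5192 / 6.7072 = 774.1.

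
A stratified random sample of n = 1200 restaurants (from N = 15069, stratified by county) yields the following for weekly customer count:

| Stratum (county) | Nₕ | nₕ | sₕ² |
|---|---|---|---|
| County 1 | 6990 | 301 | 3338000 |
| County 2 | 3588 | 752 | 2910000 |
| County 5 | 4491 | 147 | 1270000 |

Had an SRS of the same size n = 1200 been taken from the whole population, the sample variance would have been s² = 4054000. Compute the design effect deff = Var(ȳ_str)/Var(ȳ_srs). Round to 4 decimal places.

Var(ȳ_str) = Σ Wₕ²(1−fₕ)sₕ²/nₕ with Wₕ = Nₕ/15069:
  County 1: (6990/15069)²·(1−301/6990)·3338000/301 = 2283.4386
  County 2: (3588/15069)²·(1−752/3588)·2910000/752 = 173.40633
  County 5: (4491/15069)²·(1−147/4491)·1270000/147 = 742.25032
  → Var(ȳ_str) = 3199.0953.
Var(ȳ_srs) = (1 − 1200/15069)·4054000/1200 = 3109.3042.
deff = 3199.0953 / 3109.3042 = 1.0289.

1.0289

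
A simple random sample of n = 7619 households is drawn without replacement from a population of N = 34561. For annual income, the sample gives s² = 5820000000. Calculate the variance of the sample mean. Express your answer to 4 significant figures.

595500

Under SRS without replacement, Var(ȳ) = (1 − f)·s²/n with f = n/N = 7619/34561 = 0.22045080.
Var(ȳ) = (1 − 0.22045080)·5820000000/7619 = 0.77954920·763879.77 = 595481.87.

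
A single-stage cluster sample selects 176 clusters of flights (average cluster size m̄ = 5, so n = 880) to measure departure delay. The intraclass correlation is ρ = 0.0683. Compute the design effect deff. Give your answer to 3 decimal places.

deff = 1 + (5 − 1)·0.0683 = 1 + 0.2732 = 1.2732.

1.273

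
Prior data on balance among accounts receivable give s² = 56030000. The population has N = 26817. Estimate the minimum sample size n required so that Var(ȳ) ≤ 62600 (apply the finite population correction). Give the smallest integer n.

Without fpc, n₀ = s²/D = 56030000/62600 = 895.0479.
With fpc, (1 − n/N)·s²/n ≤ D requires n ≥ n₀/(1 + n₀/N) = 895.0479/(1 + 895.0479/26817) = 866.1395.
Rounding up, n = 867.

867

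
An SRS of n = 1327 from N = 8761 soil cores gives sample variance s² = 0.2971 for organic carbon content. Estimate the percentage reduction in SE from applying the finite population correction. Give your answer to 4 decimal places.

f = n/N = 1327/8761 = 0.15146673.
SE_no-fpc = √(s²/n) = 0.014962903; SE_fpc = √((1−f)s²/n) = 0.013783208.
Ratio = √(1−f) = 0.92115866. Reduction = 100·(1 − 0.92115866) = 7.8841%.

7.8841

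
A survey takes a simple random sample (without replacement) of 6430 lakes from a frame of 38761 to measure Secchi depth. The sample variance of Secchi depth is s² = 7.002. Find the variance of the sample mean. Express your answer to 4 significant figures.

Under SRS without replacement, Var(ȳ) = (1 − f)·s²/n with f = n/N = 6430/38761 = 0.16588839.
Var(ȳ) = (1 − 0.16588839)·7.002/6430 = 0.83411161·0.001088958 = 9.0831252 × 10^-4.

9.083 × 10^-4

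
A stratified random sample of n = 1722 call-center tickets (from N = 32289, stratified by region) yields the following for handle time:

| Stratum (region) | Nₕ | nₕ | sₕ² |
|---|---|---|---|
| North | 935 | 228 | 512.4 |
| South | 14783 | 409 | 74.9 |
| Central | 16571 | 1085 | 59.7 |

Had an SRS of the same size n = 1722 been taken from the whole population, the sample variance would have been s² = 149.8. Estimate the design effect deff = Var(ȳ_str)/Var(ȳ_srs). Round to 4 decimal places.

0.6350

Var(ȳ_str) = Σ Wₕ²(1−fₕ)sₕ²/nₕ with Wₕ = Nₕ/32289:
  North: (935/32289)²·(1−228/935)·512.4/228 = 0.0014249385
  South: (14783/32289)²·(1−409/14783)·74.9/409 = 0.037324117
  Central: (16571/32289)²·(1−1085/16571)·59.7/1085 = 0.013543265
  → Var(ȳ_str) = 0.052292321.
Var(ȳ_srs) = (1 − 1722/32289)·149.8/1722 = 0.082352519.
deff = 0.052292321 / 0.082352519 = 0.6350.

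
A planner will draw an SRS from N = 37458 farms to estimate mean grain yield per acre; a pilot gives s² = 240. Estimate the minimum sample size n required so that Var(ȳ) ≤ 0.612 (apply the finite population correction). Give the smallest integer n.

Without fpc, n₀ = s²/D = 240/0.612 = 392.1569.
With fpc, (1 − n/N)·s²/n ≤ D requires n ≥ n₀/(1 + n₀/N) = 392.1569/(1 + 392.1569/37458) = 388.0939.
Rounding up, n = 389.

389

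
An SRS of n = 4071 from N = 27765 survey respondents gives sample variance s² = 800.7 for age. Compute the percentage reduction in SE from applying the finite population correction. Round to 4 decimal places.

f = n/N = 4071/27765 = 0.14662345.
SE_no-fpc = √(s²/n) = 0.44349054; SE_fpc = √((1−f)s²/n) = 0.40968939.
Ratio = √(1−f) = 0.92378382. Reduction = 100·(1 − 0.92378382) = 7.6216%.

7.6216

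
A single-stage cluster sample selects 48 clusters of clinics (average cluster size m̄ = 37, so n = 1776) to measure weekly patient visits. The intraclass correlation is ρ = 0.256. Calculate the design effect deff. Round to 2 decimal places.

10.22

deff = 1 + (37 − 1)·0.256 = 1 + 9.216 = 10.216.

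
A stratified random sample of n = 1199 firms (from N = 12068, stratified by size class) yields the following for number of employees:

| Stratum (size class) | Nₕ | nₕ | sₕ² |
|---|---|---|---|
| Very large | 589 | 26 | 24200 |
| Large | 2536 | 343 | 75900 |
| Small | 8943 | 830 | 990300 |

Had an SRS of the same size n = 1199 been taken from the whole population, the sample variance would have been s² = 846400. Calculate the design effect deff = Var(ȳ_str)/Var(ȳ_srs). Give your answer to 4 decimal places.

0.9515

Var(ȳ_str) = Σ Wₕ²(1−fₕ)sₕ²/nₕ with Wₕ = Nₕ/12068:
  Very large: (589/12068)²·(1−26/589)·24200/26 = 2.119313
  Large: (2536/12068)²·(1−343/2536)·75900/343 = 8.45016
  Small: (8943/12068)²·(1−830/8943)·990300/830 = 594.40546
  → Var(ȳ_str) = 604.97493.
Var(ȳ_srs) = (1 − 1199/12068)·846400/1199 = 635.7857.
deff = 604.97493 / 635.7857 = 0.9515.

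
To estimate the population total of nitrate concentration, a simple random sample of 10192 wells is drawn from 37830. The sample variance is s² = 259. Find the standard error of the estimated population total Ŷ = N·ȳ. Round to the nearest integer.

Var(Ŷ) = N²·Var(ȳ) = N²·(1 − n/N)·s²/n.
f = 10192/37830 = 0.26941581; Var(ȳ) = 0.73058419·259/10192 = 0.01856567.
Var(Ŷ) = 37830² · 0.01856567 = 2.6569496 × 10^7.
SE(Ŷ) = √(2.6569496 × 10^7) = 5155.

5155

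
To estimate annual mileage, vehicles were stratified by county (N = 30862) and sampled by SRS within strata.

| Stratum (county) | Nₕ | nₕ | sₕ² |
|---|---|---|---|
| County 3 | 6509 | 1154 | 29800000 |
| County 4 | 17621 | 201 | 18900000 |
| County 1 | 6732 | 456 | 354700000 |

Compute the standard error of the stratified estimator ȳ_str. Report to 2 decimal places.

256.42

Var(ȳ_str) = Σₕ Wₕ²(1 − fₕ)sₕ²/nₕ with Wₕ = Nₕ/N, N = 30862.
County 3: Wₕ = 0.21090662; term = 0.21090662²·(1 − 0.17729298)·29800000/1154 = 945.00927.
County 4: Wₕ = 0.57096105; term = 0.57096105²·(1 − 0.01140684)·18900000/201 = 30303.746.
County 1: Wₕ = 0.21813233; term = 0.21813233²·(1 − 0.06773619)·354700000/456 = 34504.462.
Sum = 65753.217.
SE = √(65753.217) = 256.42.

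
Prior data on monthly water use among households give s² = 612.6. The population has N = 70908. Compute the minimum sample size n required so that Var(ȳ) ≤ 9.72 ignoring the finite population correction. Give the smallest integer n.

64

Without fpc, n₀ = s²/D = 612.6/9.72 = 63.0247.
Rounding up, n = 64.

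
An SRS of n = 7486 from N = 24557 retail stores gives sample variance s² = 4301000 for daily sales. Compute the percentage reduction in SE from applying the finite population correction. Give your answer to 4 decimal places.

f = n/N = 7486/24557 = 0.30484180.
SE_no-fpc = √(s²/n) = 23.969546; SE_fpc = √((1−f)s²/n) = 19.984884.
Ratio = √(1−f) = 0.83376148. Reduction = 100·(1 − 0.83376148) = 16.6239%.

16.6239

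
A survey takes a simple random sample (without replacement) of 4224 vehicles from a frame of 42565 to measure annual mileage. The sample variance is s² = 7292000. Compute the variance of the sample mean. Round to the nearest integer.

1555

Under SRS without replacement, Var(ȳ) = (1 − f)·s²/n with f = n/N = 4224/42565 = 0.09923646.
Var(ȳ) = (1 − 0.09923646)·7292000/4224 = 0.90076354·1726.3258 = 1555.0113.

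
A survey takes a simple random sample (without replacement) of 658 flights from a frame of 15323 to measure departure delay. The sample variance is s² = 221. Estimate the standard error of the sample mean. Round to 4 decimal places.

0.5670

Under SRS without replacement, Var(ȳ) = (1 − f)·s²/n with f = n/N = 658/15323 = 0.04294198.
Var(ȳ) = (1 − 0.04294198)·221/658 = 0.95705802·0.33586626 = 0.3214435.
SE(ȳ) = √(0.3214435) = 0.5670.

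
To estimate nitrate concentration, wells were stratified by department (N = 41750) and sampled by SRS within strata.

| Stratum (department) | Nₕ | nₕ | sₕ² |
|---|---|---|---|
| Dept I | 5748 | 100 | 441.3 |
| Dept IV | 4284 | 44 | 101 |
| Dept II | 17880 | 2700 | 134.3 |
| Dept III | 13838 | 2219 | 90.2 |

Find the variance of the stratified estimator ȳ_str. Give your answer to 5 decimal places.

0.11761

Var(ȳ_str) = Σₕ Wₕ²(1 − fₕ)sₕ²/nₕ with Wₕ = Nₕ/N, N = 41750.
Dept I: Wₕ = 0.13767665; term = 0.13767665²·(1 − 0.01739736)·441.3/100 = 0.082192543.
Dept IV: Wₕ = 0.10261078; term = 0.10261078²·(1 − 0.01027077)·101/44 = 0.023920544.
Dept II: Wₕ = 0.42826347; term = 0.42826347²·(1 − 0.15100671)·134.3/2700 = 0.0077453059.
Dept III: Wₕ = 0.33144910; term = 0.33144910²·(1 − 0.16035554)·90.2/2219 = 0.0037495431.
Sum = 0.11760794.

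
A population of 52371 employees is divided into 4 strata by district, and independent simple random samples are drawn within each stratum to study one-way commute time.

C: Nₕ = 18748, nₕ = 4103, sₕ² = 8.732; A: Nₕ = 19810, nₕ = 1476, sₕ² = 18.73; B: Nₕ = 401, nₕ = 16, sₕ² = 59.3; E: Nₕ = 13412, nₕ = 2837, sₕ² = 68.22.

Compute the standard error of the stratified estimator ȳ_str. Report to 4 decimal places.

Var(ȳ_str) = Σₕ Wₕ²(1 − fₕ)sₕ²/nₕ with Wₕ = Nₕ/N, N = 52371.
C: Wₕ = 0.35798438; term = 0.35798438²·(1 − 0.21885001)·8.732/4103 = 2.1304669 × 10^-4.
A: Wₕ = 0.37826278; term = 0.37826278²·(1 − 0.07450782)·18.73/1476 = 0.001680395.
B: Wₕ = 0.00765691; term = 0.00765691²·(1 − 0.03990025)·59.3/16 = 2.0862103 × 10^-4.
E: Wₕ = 0.25609593; term = 0.25609593²·(1 − 0.21152699)·68.22/2837 = 0.0012434965.
Sum = 0.0033455592.
SE = √(0.0033455592) = 0.0578.

0.0578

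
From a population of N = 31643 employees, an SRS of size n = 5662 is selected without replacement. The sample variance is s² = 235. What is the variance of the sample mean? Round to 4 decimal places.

0.0341

Under SRS without replacement, Var(ȳ) = (1 − f)·s²/n with f = n/N = 5662/31643 = 0.17893373.
Var(ȳ) = (1 − 0.17893373)·235/5662 = 0.82106627·0.041504769 = 0.034078166.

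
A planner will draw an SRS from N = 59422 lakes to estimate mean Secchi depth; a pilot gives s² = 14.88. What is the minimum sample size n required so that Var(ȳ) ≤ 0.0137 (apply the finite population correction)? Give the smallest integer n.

Without fpc, n₀ = s²/D = 14.88/0.0137 = 1086.1314.
With fpc, (1 − n/N)·s²/n ≤ D requires n ≥ n₀/(1 + n₀/N) = 1086.1314/(1 + 1086.1314/59422) = 1066.6352.
Rounding up, n = 1067.

1067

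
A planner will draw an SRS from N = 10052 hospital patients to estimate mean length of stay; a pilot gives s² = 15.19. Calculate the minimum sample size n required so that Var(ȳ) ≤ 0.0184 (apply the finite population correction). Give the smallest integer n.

Without fpc, n₀ = s²/D = 15.19/0.0184 = 825.5435.
With fpc, (1 − n/N)·s²/n ≤ D requires n ≥ n₀/(1 + n₀/N) = 825.5435/(1 + 825.5435/10052) = 762.8895.
Rounding up, n = 763.

763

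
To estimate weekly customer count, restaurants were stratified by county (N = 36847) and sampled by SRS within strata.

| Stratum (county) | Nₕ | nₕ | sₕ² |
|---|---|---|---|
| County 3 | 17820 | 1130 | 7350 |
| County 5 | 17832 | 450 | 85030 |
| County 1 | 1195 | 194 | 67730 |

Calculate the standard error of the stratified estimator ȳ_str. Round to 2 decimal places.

6.70

Var(ȳ_str) = Σₕ Wₕ²(1 − fₕ)sₕ²/nₕ with Wₕ = Nₕ/N, N = 36847.
County 3: Wₕ = 0.48362146; term = 0.48362146²·(1 − 0.06341190)·7350/1130 = 1.4248484.
County 5: Wₕ = 0.48394713; term = 0.48394713²·(1 − 0.02523553)·85030/450 = 43.137522.
County 1: Wₕ = 0.03243141; term = 0.03243141²·(1 − 0.16234310)·67730/194 = 0.30759343.
Sum = 44.869964.
SE = √(44.869964) = 6.70.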